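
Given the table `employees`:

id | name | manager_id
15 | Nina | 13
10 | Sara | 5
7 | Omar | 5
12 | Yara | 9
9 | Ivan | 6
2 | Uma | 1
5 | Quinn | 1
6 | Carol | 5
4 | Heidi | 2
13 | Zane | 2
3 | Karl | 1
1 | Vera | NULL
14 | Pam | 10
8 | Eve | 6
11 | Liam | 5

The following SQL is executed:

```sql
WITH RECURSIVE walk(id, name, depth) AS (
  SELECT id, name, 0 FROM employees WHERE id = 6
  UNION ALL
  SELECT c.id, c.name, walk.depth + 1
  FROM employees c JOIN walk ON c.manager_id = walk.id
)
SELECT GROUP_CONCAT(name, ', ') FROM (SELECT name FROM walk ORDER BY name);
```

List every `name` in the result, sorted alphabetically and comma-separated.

Carol, Eve, Ivan, Yara

Base: id=6 (Carol) at depth 0.
Iteration 1: rows with manager_id in {6} -> Eve (id 8, depth 1), Ivan (id 9, depth 1).
Iteration 2: rows with manager_id in {8,9} -> Yara (id 12, depth 2).
Iteration 3: no rows with manager_id in {12}; recursion stops.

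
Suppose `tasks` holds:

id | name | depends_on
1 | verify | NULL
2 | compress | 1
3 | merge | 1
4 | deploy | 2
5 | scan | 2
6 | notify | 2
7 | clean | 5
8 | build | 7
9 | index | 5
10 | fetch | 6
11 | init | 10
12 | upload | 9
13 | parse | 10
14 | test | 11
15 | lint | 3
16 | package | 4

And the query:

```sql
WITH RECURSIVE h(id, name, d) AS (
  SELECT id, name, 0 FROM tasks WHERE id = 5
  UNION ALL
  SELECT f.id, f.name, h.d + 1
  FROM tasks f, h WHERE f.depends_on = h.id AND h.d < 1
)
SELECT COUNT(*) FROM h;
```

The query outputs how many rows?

Base: id=5 (scan) at d 0.
Iteration 1: rows with depends_on in {5} -> clean (id 7, d 1), index (id 9, d 1).
Iteration 2: d < 1 fails for all current rows; recursion stops.
Total rows emitted: 3.

3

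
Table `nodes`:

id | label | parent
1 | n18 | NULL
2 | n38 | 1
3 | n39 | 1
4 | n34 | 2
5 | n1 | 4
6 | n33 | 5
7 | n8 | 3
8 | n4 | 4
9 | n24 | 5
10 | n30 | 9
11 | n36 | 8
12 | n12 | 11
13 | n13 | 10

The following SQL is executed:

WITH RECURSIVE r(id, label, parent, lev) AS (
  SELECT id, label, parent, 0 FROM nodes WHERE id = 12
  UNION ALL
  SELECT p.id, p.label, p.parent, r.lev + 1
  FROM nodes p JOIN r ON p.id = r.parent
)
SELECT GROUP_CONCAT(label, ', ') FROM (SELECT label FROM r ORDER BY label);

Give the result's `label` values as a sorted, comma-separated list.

Base: id=12 (n12), parent=11, lev 0.
Iteration 1: join on id=11 -> n36 (id 11, parent=8, lev 1).
Iteration 2: join on id=8 -> n4 (id 8, parent=4, lev 2).
Iteration 3: join on id=4 -> n34 (id 4, parent=2, lev 3).
Iteration 4: join on id=2 -> n38 (id 2, parent=1, lev 4).
Iteration 5: join on id=1 -> n18 (id 1, parent=NULL, lev 5).
Iteration 6: parent is NULL; no match; recursion stops.

n12, n18, n34, n36, n38, n4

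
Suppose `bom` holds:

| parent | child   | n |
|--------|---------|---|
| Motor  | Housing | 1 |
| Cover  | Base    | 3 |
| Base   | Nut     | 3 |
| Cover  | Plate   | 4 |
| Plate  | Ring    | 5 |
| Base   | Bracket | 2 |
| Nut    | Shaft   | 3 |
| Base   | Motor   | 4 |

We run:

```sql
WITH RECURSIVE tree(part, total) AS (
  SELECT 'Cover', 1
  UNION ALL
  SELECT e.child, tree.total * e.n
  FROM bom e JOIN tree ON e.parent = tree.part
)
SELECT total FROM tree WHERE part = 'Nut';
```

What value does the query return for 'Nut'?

Base: (Cover, total=1).
Iteration 1: components of {Cover} -> Base = 1*3 = 3, Plate = 1*4 = 4.
Iteration 2: components of {Base,Plate} -> Bracket = 3*2 = 6, Motor = 3*4 = 12, Nut = 3*3 = 9, Ring = 4*5 = 20.
Iteration 3: components of {Bracket,Motor,Nut,Ring} -> Housing = 12*1 = 12, Shaft = 9*3 = 27.
Iteration 4: no further components; recursion stops.

9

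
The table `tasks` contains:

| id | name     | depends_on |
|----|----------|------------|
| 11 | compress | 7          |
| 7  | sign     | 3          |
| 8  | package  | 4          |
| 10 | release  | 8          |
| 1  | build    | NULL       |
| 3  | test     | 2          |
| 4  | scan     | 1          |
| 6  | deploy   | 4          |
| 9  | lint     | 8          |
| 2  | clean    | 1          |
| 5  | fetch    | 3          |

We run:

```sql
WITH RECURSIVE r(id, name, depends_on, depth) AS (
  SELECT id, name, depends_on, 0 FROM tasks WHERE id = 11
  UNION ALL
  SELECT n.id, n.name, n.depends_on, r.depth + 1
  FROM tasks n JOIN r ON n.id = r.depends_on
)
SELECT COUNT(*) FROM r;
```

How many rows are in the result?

5

Base: id=11 (compress), depends_on=7, depth 0.
Iteration 1: join on id=7 -> sign (id 7, depends_on=3, depth 1).
Iteration 2: join on id=3 -> test (id 3, depends_on=2, depth 2).
Iteration 3: join on id=2 -> clean (id 2, depends_on=1, depth 3).
Iteration 4: join on id=1 -> build (id 1, depends_on=NULL, depth 4).
Iteration 5: depends_on is NULL; no match; recursion stops.
Total rows emitted: 5.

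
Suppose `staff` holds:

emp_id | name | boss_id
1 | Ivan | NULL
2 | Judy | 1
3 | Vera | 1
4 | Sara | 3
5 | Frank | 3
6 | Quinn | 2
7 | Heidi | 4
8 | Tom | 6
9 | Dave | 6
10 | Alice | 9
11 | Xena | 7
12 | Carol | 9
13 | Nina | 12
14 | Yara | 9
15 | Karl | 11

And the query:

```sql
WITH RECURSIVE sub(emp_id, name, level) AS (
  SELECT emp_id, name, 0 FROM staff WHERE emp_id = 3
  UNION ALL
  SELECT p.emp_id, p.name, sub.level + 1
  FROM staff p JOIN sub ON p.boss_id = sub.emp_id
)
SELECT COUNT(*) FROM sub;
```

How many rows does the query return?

6

Base: emp_id=3 (Vera) at level 0.
Iteration 1: rows with boss_id in {3} -> Sara (id 4, level 1), Frank (id 5, level 1).
Iteration 2: rows with boss_id in {4,5} -> Heidi (id 7, level 2).
Iteration 3: rows with boss_id in {7} -> Xena (id 11, level 3).
Iteration 4: rows with boss_id in {11} -> Karl (id 15, level 4).
Iteration 5: no rows with boss_id in {15}; recursion stops.
Total rows emitted: 6.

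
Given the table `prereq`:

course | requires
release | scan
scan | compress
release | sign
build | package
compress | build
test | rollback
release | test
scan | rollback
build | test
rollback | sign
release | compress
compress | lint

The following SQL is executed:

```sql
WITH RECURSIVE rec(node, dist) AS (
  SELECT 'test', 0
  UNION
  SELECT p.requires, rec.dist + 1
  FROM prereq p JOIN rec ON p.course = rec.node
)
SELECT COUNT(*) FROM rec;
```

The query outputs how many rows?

3

Base: (test, dist=0).
Iteration 1: edges from {test} -> (rollback, dist=1).
Iteration 2: edges from {rollback} -> (sign, dist=2).
Iteration 3: no outgoing edges from {sign}; recursion stops.
Total rows emitted: 3.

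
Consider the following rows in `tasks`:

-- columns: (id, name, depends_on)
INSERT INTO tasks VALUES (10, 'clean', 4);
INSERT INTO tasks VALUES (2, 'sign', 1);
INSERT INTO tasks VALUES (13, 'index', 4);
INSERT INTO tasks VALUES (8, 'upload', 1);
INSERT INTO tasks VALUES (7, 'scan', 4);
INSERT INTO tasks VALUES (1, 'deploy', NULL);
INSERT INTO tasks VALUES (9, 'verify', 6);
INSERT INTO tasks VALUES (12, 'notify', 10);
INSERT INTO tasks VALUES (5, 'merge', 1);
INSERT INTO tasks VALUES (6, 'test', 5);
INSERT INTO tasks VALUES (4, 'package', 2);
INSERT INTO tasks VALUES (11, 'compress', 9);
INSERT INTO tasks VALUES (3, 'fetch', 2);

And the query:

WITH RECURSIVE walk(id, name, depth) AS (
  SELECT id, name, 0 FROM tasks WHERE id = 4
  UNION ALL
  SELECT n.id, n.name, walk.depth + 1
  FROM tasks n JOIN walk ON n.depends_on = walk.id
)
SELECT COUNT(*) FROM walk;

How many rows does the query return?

5

Base: id=4 (package) at depth 0.
Iteration 1: rows with depends_on in {4} -> scan (id 7, depth 1), clean (id 10, depth 1), index (id 13, depth 1).
Iteration 2: rows with depends_on in {7,10,13} -> notify (id 12, depth 2).
Iteration 3: no rows with depends_on in {12}; recursion stops.
Total rows emitted: 5.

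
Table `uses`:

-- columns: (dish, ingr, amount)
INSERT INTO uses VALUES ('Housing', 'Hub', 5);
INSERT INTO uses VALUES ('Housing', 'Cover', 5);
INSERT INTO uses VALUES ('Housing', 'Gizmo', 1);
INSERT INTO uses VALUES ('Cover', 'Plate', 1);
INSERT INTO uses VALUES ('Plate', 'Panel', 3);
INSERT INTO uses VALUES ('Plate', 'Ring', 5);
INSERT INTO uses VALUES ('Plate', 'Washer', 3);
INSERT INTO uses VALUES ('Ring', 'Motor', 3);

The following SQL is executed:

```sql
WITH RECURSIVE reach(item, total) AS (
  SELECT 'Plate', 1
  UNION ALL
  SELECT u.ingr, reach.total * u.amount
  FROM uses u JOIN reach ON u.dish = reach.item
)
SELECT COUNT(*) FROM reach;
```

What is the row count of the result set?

5

Base: (Plate, total=1).
Iteration 1: components of {Plate} -> Panel = 1*3 = 3, Ring = 1*5 = 5, Washer = 1*3 = 3.
Iteration 2: components of {Panel,Ring,Washer} -> Motor = 5*3 = 15.
Iteration 3: no further components; recursion stops.
Total rows emitted: 5.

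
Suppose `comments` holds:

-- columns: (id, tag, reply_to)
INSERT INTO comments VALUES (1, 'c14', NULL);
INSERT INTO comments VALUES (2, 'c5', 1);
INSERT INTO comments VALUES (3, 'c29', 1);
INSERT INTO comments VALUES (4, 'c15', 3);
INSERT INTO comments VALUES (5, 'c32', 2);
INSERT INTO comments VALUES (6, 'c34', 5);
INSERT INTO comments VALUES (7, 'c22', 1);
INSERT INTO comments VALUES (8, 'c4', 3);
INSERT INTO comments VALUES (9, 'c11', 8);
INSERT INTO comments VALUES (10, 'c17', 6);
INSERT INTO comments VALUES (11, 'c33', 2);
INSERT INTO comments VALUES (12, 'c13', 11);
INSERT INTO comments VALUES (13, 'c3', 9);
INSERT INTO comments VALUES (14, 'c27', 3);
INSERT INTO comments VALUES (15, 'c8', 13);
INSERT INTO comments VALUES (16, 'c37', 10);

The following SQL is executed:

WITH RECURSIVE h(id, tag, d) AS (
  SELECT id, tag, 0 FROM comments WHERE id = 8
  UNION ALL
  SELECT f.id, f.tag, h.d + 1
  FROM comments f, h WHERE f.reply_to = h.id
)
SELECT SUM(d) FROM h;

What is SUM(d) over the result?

6

Base: id=8 (c4) at d 0.
Iteration 1: rows with reply_to in {8} -> c11 (id 9, d 1).
Iteration 2: rows with reply_to in {9} -> c3 (id 13, d 2).
Iteration 3: rows with reply_to in {13} -> c8 (id 15, d 3).
Iteration 4: no rows with reply_to in {15}; recursion stops.
SUM(d) = 0 + 1 + 2 + 3 = 6.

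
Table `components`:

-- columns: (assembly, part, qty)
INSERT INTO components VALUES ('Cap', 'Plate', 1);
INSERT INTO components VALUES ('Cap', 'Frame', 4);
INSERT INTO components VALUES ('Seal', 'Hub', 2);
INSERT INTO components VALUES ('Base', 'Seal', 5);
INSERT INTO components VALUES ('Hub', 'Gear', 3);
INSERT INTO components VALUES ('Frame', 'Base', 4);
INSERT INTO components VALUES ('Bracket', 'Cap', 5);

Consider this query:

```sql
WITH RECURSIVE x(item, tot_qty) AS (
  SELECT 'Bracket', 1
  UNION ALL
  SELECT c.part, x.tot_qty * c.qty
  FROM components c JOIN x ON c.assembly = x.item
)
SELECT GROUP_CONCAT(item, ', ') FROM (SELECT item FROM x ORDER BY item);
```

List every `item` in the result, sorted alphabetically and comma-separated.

Base, Bracket, Cap, Frame, Gear, Hub, Plate, Seal

Base: (Bracket, tot_qty=1).
Iteration 1: components of {Bracket} -> Cap = 1*5 = 5.
Iteration 2: components of {Cap} -> Frame = 5*4 = 20, Plate = 5*1 = 5.
Iteration 3: components of {Frame,Plate} -> Base = 20*4 = 80.
Iteration 4: components of {Base} -> Seal = 80*5 = 400.
Iteration 5: components of {Seal} -> Hub = 400*2 = 800.
Iteration 6: components of {Hub} -> Gear = 800*3 = 2400.
Iteration 7: no further components; recursion stops.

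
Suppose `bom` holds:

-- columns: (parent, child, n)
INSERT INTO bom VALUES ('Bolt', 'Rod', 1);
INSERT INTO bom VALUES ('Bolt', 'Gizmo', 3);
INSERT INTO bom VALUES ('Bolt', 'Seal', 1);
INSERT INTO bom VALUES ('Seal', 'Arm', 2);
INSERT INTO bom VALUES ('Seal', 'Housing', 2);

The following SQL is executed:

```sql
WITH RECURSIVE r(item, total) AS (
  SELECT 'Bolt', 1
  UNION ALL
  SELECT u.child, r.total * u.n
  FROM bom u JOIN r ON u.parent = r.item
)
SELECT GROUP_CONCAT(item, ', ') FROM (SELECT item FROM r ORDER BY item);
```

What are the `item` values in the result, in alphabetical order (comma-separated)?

Arm, Bolt, Gizmo, Housing, Rod, Seal

Base: (Bolt, total=1).
Iteration 1: components of {Bolt} -> Gizmo = 1*3 = 3, Rod = 1*1 = 1, Seal = 1*1 = 1.
Iteration 2: components of {Gizmo,Rod,Seal} -> Arm = 1*2 = 2, Housing = 1*2 = 2.
Iteration 3: no further components; recursion stops.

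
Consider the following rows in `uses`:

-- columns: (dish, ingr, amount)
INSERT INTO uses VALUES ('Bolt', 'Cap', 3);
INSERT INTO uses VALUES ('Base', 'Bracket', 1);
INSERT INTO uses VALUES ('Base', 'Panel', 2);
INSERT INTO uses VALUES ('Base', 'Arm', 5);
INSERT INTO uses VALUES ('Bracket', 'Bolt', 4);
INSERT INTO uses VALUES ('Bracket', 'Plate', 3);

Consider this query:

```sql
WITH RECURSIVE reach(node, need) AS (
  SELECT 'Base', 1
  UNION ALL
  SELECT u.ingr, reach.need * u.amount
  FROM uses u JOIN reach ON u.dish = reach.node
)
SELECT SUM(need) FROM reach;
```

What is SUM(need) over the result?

Base: (Base, need=1).
Iteration 1: components of {Base} -> Arm = 1*5 = 5, Bracket = 1*1 = 1, Panel = 1*2 = 2.
Iteration 2: components of {Arm,Bracket,Panel} -> Bolt = 1*4 = 4, Plate = 1*3 = 3.
Iteration 3: components of {Bolt,Plate} -> Cap = 4*3 = 12.
Iteration 4: no further components; recursion stops.
SUM(need) = 1 + 2 + 5 + 1 + 4 + 3 + 12 = 28.

28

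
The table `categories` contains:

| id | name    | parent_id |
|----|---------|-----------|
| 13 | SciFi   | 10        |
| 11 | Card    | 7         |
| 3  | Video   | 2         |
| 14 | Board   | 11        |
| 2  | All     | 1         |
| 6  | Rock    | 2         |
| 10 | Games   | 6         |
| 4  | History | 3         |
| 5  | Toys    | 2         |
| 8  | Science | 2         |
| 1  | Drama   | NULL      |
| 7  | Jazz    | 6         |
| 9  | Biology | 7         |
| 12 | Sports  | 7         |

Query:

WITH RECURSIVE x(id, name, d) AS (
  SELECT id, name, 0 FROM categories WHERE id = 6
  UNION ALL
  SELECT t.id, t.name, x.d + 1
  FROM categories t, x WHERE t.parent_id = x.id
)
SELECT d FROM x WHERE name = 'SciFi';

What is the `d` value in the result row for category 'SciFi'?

2

Base: id=6 (Rock) at d 0.
Iteration 1: rows with parent_id in {6} -> Jazz (id 7, d 1), Games (id 10, d 1).
Iteration 2: rows with parent_id in {7,10} -> Biology (id 9, d 2), Card (id 11, d 2), Sports (id 12, d 2), SciFi (id 13, d 2).
Iteration 3: rows with parent_id in {9,11,12,13} -> Board (id 14, d 3).
Iteration 4: no rows with parent_id in {14}; recursion stops.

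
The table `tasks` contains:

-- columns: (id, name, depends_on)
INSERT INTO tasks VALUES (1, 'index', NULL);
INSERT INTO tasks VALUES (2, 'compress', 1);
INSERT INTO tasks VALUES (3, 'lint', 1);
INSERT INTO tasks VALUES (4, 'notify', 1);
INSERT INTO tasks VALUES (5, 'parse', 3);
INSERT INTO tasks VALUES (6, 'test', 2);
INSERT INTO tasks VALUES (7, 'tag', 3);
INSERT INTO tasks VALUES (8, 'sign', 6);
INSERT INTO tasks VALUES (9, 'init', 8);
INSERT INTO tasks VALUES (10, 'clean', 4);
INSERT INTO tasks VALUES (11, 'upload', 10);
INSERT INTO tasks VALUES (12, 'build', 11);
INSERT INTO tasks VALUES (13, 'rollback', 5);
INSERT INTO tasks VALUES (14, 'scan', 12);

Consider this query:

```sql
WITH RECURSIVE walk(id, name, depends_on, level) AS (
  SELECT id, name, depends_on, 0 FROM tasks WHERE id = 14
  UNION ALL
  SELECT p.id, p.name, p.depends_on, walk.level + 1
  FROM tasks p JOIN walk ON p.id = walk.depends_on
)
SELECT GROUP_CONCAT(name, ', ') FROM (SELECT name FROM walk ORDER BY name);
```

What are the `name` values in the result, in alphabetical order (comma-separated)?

build, clean, index, notify, scan, upload

Base: id=14 (scan), depends_on=12, level 0.
Iteration 1: join on id=12 -> build (id 12, depends_on=11, level 1).
Iteration 2: join on id=11 -> upload (id 11, depends_on=10, level 2).
Iteration 3: join on id=10 -> clean (id 10, depends_on=4, level 3).
Iteration 4: join on id=4 -> notify (id 4, depends_on=1, level 4).
Iteration 5: join on id=1 -> index (id 1, depends_on=NULL, level 5).
Iteration 6: depends_on is NULL; no match; recursion stops.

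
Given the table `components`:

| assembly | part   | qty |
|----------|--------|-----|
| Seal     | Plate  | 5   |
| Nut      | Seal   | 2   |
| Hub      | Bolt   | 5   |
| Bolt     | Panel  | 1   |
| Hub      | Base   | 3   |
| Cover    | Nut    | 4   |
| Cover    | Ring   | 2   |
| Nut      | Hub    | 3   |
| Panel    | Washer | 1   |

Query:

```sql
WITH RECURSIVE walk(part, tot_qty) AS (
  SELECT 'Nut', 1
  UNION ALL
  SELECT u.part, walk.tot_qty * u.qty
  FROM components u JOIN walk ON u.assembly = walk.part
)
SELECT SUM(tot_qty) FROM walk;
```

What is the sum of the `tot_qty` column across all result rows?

Base: (Nut, tot_qty=1).
Iteration 1: components of {Nut} -> Hub = 1*3 = 3, Seal = 1*2 = 2.
Iteration 2: components of {Hub,Seal} -> Base = 3*3 = 9, Bolt = 3*5 = 15, Plate = 2*5 = 10.
Iteration 3: components of {Base,Bolt,Plate} -> Panel = 15*1 = 15.
Iteration 4: components of {Panel} -> Washer = 15*1 = 15.
Iteration 5: no further components; recursion stops.
SUM(tot_qty) = 1 + 3 + 2 + 15 + 9 + 10 + 15 + 15 = 70.

70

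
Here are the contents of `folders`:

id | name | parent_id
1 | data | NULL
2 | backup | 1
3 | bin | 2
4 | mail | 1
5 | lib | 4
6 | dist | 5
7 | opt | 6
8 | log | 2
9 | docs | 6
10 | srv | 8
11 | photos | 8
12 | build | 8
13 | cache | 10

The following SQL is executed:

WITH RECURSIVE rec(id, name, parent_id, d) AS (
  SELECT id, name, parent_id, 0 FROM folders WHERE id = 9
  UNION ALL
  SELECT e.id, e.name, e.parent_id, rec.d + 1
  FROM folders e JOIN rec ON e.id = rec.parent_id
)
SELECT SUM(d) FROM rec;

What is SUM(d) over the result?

10

Base: id=9 (docs), parent_id=6, d 0.
Iteration 1: join on id=6 -> dist (id 6, parent_id=5, d 1).
Iteration 2: join on id=5 -> lib (id 5, parent_id=4, d 2).
Iteration 3: join on id=4 -> mail (id 4, parent_id=1, d 3).
Iteration 4: join on id=1 -> data (id 1, parent_id=NULL, d 4).
Iteration 5: parent_id is NULL; no match; recursion stops.
SUM(d) = 0 + 1 + 2 + 3 + 4 = 10.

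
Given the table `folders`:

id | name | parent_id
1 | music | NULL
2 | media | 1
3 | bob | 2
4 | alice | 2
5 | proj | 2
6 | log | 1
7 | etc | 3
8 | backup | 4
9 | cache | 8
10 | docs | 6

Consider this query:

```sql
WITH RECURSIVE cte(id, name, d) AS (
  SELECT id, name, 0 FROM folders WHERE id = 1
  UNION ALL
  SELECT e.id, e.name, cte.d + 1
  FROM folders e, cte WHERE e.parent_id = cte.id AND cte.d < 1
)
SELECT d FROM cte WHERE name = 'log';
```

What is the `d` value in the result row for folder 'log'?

Base: id=1 (music) at d 0.
Iteration 1: rows with parent_id in {1} -> media (id 2, d 1), log (id 6, d 1).
Iteration 2: d < 1 fails for all current rows; recursion stops.

1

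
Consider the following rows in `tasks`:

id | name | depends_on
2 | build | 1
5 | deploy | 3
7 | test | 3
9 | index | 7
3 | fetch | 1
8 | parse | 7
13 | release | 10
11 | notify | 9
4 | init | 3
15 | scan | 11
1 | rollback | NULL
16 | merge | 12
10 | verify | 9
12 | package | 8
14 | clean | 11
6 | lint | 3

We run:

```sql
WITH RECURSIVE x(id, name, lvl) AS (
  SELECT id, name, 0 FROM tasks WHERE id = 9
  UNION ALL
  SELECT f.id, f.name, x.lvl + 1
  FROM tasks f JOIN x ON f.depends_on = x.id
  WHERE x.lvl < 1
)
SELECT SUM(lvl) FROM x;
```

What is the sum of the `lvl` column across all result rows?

Base: id=9 (index) at lvl 0.
Iteration 1: rows with depends_on in {9} -> verify (id 10, lvl 1), notify (id 11, lvl 1).
Iteration 2: lvl < 1 fails for all current rows; recursion stops.
SUM(lvl) = 0 + 1 + 1 = 2.

2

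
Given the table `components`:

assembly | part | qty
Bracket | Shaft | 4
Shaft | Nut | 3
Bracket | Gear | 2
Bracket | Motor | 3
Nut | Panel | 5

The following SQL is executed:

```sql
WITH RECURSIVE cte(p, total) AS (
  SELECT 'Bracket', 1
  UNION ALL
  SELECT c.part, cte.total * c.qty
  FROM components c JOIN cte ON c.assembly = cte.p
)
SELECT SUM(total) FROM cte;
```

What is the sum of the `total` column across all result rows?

82

Base: (Bracket, total=1).
Iteration 1: components of {Bracket} -> Gear = 1*2 = 2, Motor = 1*3 = 3, Shaft = 1*4 = 4.
Iteration 2: components of {Gear,Motor,Shaft} -> Nut = 4*3 = 12.
Iteration 3: components of {Nut} -> Panel = 12*5 = 60.
Iteration 4: no further components; recursion stops.
SUM(total) = 1 + 4 + 2 + 3 + 12 + 60 = 82.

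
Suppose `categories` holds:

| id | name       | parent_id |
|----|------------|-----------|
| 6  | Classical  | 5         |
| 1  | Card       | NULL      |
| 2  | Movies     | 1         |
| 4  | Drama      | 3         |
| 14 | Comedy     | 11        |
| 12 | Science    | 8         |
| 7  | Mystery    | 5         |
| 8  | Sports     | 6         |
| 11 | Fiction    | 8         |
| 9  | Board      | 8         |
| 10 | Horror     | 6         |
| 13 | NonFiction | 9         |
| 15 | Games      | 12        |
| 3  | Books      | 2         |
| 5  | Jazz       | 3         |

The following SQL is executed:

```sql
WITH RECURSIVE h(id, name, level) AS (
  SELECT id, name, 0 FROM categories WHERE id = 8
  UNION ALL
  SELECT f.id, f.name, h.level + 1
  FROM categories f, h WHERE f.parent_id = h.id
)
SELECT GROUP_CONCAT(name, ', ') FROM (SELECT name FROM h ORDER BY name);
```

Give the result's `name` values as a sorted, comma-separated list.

Base: id=8 (Sports) at level 0.
Iteration 1: rows with parent_id in {8} -> Board (id 9, level 1), Fiction (id 11, level 1), Science (id 12, level 1).
Iteration 2: rows with parent_id in {9,11,12} -> NonFiction (id 13, level 2), Comedy (id 14, level 2), Games (id 15, level 2).
Iteration 3: no rows with parent_id in {13,14,15}; recursion stops.

Board, Comedy, Fiction, Games, NonFiction, Science, Sports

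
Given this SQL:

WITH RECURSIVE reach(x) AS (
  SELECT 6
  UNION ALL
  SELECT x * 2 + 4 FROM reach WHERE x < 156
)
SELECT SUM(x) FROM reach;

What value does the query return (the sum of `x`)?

Base: x=6.
Iteration 1: 6 < 156 holds -> x = 6 * 2 + 4 = 16.
Iteration 2: 16 < 156 holds -> x = 16 * 2 + 4 = 36.
Iteration 3: 36 < 156 holds -> x = 36 * 2 + 4 = 76.
Iteration 4: 76 < 156 holds -> x = 76 * 2 + 4 = 156.
Iteration 5: 156 < 156 fails; recursion stops.
SUM(x) = 6 + 16 + 36 + 76 + 156 = 290.

290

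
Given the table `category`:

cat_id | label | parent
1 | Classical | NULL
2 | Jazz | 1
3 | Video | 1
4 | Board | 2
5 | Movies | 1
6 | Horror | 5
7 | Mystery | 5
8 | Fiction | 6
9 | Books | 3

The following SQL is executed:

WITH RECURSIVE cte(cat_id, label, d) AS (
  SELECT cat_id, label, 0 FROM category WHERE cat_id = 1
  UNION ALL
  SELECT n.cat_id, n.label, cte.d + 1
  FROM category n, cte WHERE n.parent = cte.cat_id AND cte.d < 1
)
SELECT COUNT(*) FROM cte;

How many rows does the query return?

Base: cat_id=1 (Classical) at d 0.
Iteration 1: rows with parent in {1} -> Jazz (id 2, d 1), Video (id 3, d 1), Movies (id 5, d 1).
Iteration 2: d < 1 fails for all current rows; recursion stops.
Total rows emitted: 4.

4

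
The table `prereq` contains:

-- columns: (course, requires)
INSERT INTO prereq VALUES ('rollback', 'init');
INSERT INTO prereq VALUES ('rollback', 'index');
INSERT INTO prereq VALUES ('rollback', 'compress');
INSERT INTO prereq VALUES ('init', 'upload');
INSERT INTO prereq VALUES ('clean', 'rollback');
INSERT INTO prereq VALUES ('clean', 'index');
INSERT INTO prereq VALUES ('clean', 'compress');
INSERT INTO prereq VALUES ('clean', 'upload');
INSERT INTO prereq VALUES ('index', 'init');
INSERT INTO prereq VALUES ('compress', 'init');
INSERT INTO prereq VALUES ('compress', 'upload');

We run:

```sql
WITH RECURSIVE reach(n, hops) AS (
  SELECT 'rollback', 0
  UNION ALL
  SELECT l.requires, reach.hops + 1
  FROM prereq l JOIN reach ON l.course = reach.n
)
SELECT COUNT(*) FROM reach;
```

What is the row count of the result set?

10

Base: (rollback, hops=0).
Iteration 1: edges from {rollback} -> (compress, hops=1), (index, hops=1), (init, hops=1).
Iteration 2: edges from {compress,index,init} -> (init, hops=2) x2, (upload, hops=2) x2. [UNION ALL keeps all 4 new rows, including repeats]
Iteration 3: edges from {init,upload} -> (upload, hops=3) x2. [UNION ALL keeps all 2 new rows, including repeats]
Iteration 4: no outgoing edges from {upload}; recursion stops.
Total rows emitted: 10.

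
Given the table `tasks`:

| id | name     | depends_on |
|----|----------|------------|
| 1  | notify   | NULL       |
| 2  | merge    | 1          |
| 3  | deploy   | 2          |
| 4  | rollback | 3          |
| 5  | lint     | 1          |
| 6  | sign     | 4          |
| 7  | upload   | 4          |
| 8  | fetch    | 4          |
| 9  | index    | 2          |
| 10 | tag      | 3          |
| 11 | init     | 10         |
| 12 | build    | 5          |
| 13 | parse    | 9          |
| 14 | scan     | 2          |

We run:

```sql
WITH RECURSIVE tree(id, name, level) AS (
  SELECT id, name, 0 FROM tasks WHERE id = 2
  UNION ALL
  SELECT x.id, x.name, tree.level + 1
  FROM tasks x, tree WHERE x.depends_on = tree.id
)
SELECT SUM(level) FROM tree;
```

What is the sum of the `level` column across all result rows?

21

Base: id=2 (merge) at level 0.
Iteration 1: rows with depends_on in {2} -> deploy (id 3, level 1), index (id 9, level 1), scan (id 14, level 1).
Iteration 2: rows with depends_on in {3,9,14} -> rollback (id 4, level 2), tag (id 10, level 2), parse (id 13, level 2).
Iteration 3: rows with depends_on in {4,10,13} -> sign (id 6, level 3), upload (id 7, level 3), fetch (id 8, level 3), init (id 11, level 3).
Iteration 4: no rows with depends_on in {6,7,8,11}; recursion stops.
SUM(level) = 0 + 1 + 1 + 1 + 2 + 2 + 2 + 3 + 3 + 3 + 3 = 21.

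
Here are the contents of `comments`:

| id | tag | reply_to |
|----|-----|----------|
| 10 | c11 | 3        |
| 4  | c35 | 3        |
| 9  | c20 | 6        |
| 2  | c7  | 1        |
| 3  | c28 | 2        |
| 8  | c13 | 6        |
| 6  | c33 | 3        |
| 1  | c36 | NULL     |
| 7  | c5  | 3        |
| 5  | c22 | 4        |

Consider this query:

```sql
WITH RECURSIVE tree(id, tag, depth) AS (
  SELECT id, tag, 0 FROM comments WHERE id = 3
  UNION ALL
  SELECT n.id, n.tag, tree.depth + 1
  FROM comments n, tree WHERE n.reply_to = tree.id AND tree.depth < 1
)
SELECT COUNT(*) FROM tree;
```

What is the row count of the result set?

5

Base: id=3 (c28) at depth 0.
Iteration 1: rows with reply_to in {3} -> c35 (id 4, depth 1), c33 (id 6, depth 1), c5 (id 7, depth 1), c11 (id 10, depth 1).
Iteration 2: depth < 1 fails for all current rows; recursion stops.
Total rows emitted: 5.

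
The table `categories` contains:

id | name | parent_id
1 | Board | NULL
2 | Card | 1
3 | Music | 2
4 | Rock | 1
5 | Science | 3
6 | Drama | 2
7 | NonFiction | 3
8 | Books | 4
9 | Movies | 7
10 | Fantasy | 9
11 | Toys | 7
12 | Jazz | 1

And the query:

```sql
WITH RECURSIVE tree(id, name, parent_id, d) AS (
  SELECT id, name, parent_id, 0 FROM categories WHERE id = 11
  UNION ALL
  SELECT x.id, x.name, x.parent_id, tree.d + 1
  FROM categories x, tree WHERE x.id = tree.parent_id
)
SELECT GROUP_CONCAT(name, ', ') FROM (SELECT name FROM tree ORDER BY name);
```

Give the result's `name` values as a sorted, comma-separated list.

Board, Card, Music, NonFiction, Toys

Base: id=11 (Toys), parent_id=7, d 0.
Iteration 1: join on id=7 -> NonFiction (id 7, parent_id=3, d 1).
Iteration 2: join on id=3 -> Music (id 3, parent_id=2, d 2).
Iteration 3: join on id=2 -> Card (id 2, parent_id=1, d 3).
Iteration 4: join on id=1 -> Board (id 1, parent_id=NULL, d 4).
Iteration 5: parent_id is NULL; no match; recursion stops.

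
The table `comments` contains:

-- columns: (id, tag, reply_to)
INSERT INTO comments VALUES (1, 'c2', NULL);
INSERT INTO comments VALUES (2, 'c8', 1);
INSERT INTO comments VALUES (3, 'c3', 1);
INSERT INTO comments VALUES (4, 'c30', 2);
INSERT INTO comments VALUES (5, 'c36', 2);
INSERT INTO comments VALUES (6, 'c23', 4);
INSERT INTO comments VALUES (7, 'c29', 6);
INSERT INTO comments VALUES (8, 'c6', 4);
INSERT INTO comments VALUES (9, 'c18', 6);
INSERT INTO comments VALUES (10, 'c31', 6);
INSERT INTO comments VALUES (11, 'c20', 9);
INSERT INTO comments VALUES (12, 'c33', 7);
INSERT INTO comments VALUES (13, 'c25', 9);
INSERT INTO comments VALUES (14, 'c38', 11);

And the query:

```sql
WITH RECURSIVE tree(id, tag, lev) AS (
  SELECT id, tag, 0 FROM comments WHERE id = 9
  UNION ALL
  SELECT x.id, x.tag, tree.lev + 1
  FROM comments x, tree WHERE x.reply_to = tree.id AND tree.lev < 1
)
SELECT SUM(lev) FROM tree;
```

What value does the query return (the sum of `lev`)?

Base: id=9 (c18) at lev 0.
Iteration 1: rows with reply_to in {9} -> c20 (id 11, lev 1), c25 (id 13, lev 1).
Iteration 2: lev < 1 fails for all current rows; recursion stops.
SUM(lev) = 0 + 1 + 1 = 2.

2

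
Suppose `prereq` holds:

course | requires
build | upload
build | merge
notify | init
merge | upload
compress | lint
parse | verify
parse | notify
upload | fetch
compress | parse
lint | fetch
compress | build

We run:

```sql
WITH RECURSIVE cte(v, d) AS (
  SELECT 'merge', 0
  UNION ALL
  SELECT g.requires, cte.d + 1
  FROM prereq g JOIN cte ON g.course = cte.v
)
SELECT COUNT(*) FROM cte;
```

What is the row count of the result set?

3

Base: (merge, d=0).
Iteration 1: edges from {merge} -> (upload, d=1).
Iteration 2: edges from {upload} -> (fetch, d=2).
Iteration 3: no outgoing edges from {fetch}; recursion stops.
Total rows emitted: 3.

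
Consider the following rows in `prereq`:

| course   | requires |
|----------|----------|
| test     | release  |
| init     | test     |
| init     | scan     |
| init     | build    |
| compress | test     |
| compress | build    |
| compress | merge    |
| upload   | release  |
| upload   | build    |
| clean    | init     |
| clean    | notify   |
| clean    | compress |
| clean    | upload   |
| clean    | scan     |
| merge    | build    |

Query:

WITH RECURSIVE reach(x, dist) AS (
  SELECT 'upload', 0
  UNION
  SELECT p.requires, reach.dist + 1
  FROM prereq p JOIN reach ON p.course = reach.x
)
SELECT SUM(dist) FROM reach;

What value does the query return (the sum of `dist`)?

2

Base: (upload, dist=0).
Iteration 1: edges from {upload} -> (build, dist=1), (release, dist=1).
Iteration 2: no outgoing edges from {build,release}; recursion stops.
SUM(dist) = 0 + 1 + 1 = 2.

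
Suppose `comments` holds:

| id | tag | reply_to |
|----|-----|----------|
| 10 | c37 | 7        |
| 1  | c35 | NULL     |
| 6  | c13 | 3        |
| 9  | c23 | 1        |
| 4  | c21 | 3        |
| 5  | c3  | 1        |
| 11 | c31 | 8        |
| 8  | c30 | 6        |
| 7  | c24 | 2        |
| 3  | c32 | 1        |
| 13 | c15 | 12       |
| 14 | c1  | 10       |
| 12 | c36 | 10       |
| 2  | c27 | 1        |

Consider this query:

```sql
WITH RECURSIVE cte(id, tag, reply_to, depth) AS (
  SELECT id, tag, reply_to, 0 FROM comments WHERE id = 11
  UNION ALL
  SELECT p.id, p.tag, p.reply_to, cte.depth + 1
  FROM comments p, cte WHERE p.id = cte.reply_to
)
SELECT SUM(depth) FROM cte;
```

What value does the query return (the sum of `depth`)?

Base: id=11 (c31), reply_to=8, depth 0.
Iteration 1: join on id=8 -> c30 (id 8, reply_to=6, depth 1).
Iteration 2: join on id=6 -> c13 (id 6, reply_to=3, depth 2).
Iteration 3: join on id=3 -> c32 (id 3, reply_to=1, depth 3).
Iteration 4: join on id=1 -> c35 (id 1, reply_to=NULL, depth 4).
Iteration 5: reply_to is NULL; no match; recursion stops.
SUM(depth) = 0 + 1 + 2 + 3 + 4 = 10.

10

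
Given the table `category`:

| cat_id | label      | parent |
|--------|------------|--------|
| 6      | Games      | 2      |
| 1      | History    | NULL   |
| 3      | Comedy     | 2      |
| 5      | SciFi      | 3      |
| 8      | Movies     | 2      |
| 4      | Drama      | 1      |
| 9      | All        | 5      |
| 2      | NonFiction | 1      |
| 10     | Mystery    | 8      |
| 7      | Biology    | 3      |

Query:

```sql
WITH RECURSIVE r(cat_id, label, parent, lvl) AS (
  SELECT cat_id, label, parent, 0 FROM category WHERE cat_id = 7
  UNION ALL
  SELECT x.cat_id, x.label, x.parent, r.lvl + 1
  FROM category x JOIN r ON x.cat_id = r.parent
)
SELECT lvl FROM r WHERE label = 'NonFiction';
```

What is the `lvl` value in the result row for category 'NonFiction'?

2

Base: cat_id=7 (Biology), parent=3, lvl 0.
Iteration 1: join on cat_id=3 -> Comedy (id 3, parent=2, lvl 1).
Iteration 2: join on cat_id=2 -> NonFiction (id 2, parent=1, lvl 2).
Iteration 3: join on cat_id=1 -> History (id 1, parent=NULL, lvl 3).
Iteration 4: parent is NULL; no match; recursion stops.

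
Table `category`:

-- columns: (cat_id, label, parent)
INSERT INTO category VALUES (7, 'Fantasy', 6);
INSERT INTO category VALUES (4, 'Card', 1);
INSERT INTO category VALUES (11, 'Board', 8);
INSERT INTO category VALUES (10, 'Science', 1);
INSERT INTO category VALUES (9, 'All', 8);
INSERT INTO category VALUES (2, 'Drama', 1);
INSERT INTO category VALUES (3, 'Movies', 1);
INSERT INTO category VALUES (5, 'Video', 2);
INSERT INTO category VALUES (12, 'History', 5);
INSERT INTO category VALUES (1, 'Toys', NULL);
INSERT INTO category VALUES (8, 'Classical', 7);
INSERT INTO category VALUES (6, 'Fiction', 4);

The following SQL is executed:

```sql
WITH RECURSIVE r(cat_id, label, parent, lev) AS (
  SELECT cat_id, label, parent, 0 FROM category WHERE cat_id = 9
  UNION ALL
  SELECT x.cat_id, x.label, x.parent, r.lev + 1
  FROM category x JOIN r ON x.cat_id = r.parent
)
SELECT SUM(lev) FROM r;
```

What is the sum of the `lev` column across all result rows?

15

Base: cat_id=9 (All), parent=8, lev 0.
Iteration 1: join on cat_id=8 -> Classical (id 8, parent=7, lev 1).
Iteration 2: join on cat_id=7 -> Fantasy (id 7, parent=6, lev 2).
Iteration 3: join on cat_id=6 -> Fiction (id 6, parent=4, lev 3).
Iteration 4: join on cat_id=4 -> Card (id 4, parent=1, lev 4).
Iteration 5: join on cat_id=1 -> Toys (id 1, parent=NULL, lev 5).
Iteration 6: parent is NULL; no match; recursion stops.
SUM(lev) = 0 + 1 + 2 + 3 + 4 + 5 = 15.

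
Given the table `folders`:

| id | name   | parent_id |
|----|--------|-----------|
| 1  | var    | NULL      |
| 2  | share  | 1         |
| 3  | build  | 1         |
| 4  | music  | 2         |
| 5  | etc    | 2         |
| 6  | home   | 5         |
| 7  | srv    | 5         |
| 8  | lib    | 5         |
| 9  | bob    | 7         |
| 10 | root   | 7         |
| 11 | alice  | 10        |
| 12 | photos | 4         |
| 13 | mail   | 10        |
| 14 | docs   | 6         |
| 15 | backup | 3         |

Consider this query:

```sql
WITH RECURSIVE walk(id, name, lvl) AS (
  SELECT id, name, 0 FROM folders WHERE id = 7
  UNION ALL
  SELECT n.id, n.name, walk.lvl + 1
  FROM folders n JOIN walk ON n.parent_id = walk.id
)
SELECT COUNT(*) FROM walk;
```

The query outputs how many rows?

5

Base: id=7 (srv) at lvl 0.
Iteration 1: rows with parent_id in {7} -> bob (id 9, lvl 1), root (id 10, lvl 1).
Iteration 2: rows with parent_id in {9,10} -> alice (id 11, lvl 2), mail (id 13, lvl 2).
Iteration 3: no rows with parent_id in {11,13}; recursion stops.
Total rows emitted: 5.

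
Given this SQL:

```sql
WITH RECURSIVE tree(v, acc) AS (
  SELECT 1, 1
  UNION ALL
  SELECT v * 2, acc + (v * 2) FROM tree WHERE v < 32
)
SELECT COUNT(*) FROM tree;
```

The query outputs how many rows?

Base: v=1, acc=1.
Iteration 1: 1 < 32 holds -> v = 1 * 2 = 2, acc = 1 + 2 = 3.
Iteration 2: 2 < 32 holds -> v = 2 * 2 = 4, acc = 3 + 4 = 7.
Iteration 3: 4 < 32 holds -> v = 4 * 2 = 8, acc = 7 + 8 = 15.
Iteration 4: 8 < 32 holds -> v = 8 * 2 = 16, acc = 15 + 16 = 31.
Iteration 5: 16 < 32 holds -> v = 16 * 2 = 32, acc = 31 + 32 = 63.
Iteration 6: 32 < 32 fails; recursion stops.
Total rows emitted: 6.

6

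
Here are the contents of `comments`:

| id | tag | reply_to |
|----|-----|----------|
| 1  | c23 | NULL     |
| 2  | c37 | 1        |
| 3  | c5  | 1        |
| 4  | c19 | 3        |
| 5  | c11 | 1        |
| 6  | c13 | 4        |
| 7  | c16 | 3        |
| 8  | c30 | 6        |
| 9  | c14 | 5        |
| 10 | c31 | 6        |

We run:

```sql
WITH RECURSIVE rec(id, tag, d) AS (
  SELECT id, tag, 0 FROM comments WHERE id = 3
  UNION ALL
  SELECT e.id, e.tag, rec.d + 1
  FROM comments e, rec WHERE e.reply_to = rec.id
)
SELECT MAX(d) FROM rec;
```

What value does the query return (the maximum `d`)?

Base: id=3 (c5) at d 0.
Iteration 1: rows with reply_to in {3} -> c19 (id 4, d 1), c16 (id 7, d 1).
Iteration 2: rows with reply_to in {4,7} -> c13 (id 6, d 2).
Iteration 3: rows with reply_to in {6} -> c30 (id 8, d 3), c31 (id 10, d 3).
Iteration 4: no rows with reply_to in {8,10}; recursion stops.
d values: 0, 1, 1, 2, 3, 3; the maximum is 3.

3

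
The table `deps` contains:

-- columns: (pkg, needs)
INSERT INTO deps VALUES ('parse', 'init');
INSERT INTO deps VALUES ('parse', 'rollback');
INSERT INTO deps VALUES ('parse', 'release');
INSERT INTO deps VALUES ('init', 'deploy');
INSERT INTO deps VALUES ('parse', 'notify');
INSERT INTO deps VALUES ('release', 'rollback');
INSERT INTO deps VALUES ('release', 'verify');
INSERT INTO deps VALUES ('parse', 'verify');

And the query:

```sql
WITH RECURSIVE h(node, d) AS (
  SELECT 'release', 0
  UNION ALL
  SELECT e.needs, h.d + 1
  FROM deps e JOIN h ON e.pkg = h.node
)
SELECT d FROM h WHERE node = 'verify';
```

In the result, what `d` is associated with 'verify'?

Base: (release, d=0).
Iteration 1: edges from {release} -> (rollback, d=1), (verify, d=1).
Iteration 2: no outgoing edges from {rollback,verify}; recursion stops.

1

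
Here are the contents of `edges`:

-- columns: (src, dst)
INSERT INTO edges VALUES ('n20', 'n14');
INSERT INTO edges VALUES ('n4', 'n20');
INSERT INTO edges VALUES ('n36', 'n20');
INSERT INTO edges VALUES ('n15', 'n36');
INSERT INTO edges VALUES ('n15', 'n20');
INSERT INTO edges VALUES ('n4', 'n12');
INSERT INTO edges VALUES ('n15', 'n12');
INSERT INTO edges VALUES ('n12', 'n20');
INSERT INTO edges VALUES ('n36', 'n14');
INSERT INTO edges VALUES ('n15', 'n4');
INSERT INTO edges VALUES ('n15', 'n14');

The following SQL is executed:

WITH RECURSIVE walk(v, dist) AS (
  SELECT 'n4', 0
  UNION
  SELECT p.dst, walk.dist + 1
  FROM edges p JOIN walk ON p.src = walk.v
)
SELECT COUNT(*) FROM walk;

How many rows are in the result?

Base: (n4, dist=0).
Iteration 1: edges from {n4} -> (n12, dist=1), (n20, dist=1).
Iteration 2: edges from {n12,n20} -> (n14, dist=2), (n20, dist=2).
Iteration 3: edges from {n14,n20} -> (n14, dist=3).
Iteration 4: no outgoing edges from {n14}; recursion stops.
Total rows emitted: 6.

6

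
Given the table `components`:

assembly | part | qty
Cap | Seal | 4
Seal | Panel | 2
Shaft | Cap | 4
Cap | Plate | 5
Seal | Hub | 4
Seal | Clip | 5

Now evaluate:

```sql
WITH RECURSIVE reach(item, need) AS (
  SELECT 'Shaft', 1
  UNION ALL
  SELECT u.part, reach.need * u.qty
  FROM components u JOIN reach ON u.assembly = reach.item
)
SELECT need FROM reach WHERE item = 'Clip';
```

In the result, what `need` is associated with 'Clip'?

Base: (Shaft, need=1).
Iteration 1: components of {Shaft} -> Cap = 1*4 = 4.
Iteration 2: components of {Cap} -> Plate = 4*5 = 20, Seal = 4*4 = 16.
Iteration 3: components of {Plate,Seal} -> Clip = 16*5 = 80, Hub = 16*4 = 64, Panel = 16*2 = 32.
Iteration 4: no further components; recursion stops.

80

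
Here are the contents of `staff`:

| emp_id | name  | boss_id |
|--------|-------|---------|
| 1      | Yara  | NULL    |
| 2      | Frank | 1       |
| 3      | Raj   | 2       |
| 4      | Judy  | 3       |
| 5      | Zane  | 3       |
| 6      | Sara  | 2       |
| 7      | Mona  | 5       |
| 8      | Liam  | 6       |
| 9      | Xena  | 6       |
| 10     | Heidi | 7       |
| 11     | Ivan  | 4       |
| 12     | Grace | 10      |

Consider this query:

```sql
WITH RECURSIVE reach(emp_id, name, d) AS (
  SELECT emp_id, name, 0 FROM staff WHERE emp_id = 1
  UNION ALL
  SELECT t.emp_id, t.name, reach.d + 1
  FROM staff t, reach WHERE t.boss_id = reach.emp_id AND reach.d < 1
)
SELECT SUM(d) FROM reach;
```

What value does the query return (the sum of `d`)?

Base: emp_id=1 (Yara) at d 0.
Iteration 1: rows with boss_id in {1} -> Frank (id 2, d 1).
Iteration 2: d < 1 fails for all current rows; recursion stops.
SUM(d) = 0 + 1 = 1.

1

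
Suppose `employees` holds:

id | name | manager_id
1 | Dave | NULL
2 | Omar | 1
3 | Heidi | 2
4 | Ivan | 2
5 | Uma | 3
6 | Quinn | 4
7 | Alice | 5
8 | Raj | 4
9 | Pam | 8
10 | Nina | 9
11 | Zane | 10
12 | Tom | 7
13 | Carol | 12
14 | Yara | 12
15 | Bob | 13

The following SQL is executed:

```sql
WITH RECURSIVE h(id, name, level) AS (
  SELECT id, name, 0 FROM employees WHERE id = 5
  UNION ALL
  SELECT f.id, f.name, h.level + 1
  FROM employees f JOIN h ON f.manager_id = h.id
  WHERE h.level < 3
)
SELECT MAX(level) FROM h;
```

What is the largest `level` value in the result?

3

Base: id=5 (Uma) at level 0.
Iteration 1: rows with manager_id in {5} -> Alice (id 7, level 1).
Iteration 2: rows with manager_id in {7} -> Tom (id 12, level 2).
Iteration 3: rows with manager_id in {12} -> Carol (id 13, level 3), Yara (id 14, level 3).
Iteration 4: level < 3 fails for all current rows; recursion stops.
level values: 0, 1, 2, 3, 3; the maximum is 3.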